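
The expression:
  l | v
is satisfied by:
  {v: True, l: True}
  {v: True, l: False}
  {l: True, v: False}


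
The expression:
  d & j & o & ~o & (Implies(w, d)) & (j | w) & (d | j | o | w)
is never true.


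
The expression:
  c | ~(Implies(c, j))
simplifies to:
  c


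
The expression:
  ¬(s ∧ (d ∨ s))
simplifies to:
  ¬s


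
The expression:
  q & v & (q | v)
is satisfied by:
  {q: True, v: True}


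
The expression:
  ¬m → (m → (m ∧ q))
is always true.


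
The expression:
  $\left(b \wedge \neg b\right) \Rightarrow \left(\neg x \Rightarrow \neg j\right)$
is always true.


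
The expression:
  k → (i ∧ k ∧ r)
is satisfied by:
  {r: True, i: True, k: False}
  {r: True, i: False, k: False}
  {i: True, r: False, k: False}
  {r: False, i: False, k: False}
  {r: True, k: True, i: True}


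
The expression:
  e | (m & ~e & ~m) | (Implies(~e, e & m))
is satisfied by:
  {e: True}


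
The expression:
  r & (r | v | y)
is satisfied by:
  {r: True}


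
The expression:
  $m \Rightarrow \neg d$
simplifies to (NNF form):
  $\neg d \vee \neg m$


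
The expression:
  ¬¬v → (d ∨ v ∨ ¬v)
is always true.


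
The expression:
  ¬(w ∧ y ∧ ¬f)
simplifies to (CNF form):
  f ∨ ¬w ∨ ¬y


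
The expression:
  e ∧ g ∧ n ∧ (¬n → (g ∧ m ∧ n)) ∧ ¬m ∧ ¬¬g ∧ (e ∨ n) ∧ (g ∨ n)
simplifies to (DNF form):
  e ∧ g ∧ n ∧ ¬m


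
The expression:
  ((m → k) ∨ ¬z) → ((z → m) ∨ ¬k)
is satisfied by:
  {m: True, k: False, z: False}
  {k: False, z: False, m: False}
  {z: True, m: True, k: False}
  {z: True, k: False, m: False}
  {m: True, k: True, z: False}
  {k: True, m: False, z: False}
  {z: True, k: True, m: True}


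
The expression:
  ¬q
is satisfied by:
  {q: False}


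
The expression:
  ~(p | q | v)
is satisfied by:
  {q: False, v: False, p: False}


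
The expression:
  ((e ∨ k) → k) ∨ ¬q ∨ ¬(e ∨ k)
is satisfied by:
  {k: True, e: False, q: False}
  {e: False, q: False, k: False}
  {k: True, q: True, e: False}
  {q: True, e: False, k: False}
  {k: True, e: True, q: False}
  {e: True, k: False, q: False}
  {k: True, q: True, e: True}


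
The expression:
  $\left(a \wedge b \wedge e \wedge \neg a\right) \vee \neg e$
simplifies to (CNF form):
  $\neg e$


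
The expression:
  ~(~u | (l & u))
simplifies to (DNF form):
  u & ~l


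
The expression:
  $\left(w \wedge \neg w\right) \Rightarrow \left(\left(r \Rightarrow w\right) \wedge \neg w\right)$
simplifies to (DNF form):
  $\text{True}$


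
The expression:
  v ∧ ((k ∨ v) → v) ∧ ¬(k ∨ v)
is never true.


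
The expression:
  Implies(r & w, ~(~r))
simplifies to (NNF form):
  True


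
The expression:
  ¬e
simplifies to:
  ¬e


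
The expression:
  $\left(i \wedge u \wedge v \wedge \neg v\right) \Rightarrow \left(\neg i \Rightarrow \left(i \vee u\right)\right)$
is always true.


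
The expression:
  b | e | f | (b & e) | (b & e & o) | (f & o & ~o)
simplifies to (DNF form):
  b | e | f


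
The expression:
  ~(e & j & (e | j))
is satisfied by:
  {e: False, j: False}
  {j: True, e: False}
  {e: True, j: False}


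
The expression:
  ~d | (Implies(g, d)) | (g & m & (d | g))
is always true.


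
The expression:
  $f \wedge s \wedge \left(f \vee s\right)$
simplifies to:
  $f \wedge s$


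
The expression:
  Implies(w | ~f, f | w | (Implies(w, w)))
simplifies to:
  True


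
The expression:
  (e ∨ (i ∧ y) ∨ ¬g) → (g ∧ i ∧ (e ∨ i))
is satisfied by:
  {i: True, g: True, e: False}
  {g: True, e: False, i: False}
  {i: True, e: True, g: True}


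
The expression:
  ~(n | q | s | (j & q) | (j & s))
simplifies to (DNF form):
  ~n & ~q & ~s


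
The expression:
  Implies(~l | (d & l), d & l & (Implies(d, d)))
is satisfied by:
  {l: True}


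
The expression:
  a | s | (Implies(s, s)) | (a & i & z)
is always true.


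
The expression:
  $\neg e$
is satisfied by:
  {e: False}


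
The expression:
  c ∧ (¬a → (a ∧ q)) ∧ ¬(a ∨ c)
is never true.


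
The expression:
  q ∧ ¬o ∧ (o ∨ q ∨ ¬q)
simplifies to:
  q ∧ ¬o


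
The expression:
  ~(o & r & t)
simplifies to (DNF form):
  ~o | ~r | ~t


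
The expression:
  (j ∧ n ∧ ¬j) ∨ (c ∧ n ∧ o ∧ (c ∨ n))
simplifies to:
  c ∧ n ∧ o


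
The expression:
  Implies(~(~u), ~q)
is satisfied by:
  {u: False, q: False}
  {q: True, u: False}
  {u: True, q: False}


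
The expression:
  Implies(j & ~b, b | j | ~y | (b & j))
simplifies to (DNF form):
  True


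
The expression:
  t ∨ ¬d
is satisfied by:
  {t: True, d: False}
  {d: False, t: False}
  {d: True, t: True}


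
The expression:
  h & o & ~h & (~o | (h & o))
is never true.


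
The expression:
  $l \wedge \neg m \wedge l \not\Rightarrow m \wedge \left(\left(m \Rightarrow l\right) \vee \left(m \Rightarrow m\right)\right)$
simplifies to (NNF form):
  $l \wedge \neg m$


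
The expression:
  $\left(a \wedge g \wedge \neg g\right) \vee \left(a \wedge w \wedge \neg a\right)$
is never true.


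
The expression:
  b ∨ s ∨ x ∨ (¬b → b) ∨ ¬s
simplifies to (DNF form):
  True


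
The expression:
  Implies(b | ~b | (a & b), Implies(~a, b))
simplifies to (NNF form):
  a | b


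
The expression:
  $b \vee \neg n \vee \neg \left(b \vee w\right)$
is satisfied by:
  {b: True, w: False, n: False}
  {w: False, n: False, b: False}
  {b: True, n: True, w: False}
  {n: True, w: False, b: False}
  {b: True, w: True, n: False}
  {w: True, b: False, n: False}
  {b: True, n: True, w: True}


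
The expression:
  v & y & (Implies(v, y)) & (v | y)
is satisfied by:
  {y: True, v: True}


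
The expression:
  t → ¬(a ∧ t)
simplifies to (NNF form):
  ¬a ∨ ¬t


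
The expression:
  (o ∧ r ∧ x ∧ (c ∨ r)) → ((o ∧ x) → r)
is always true.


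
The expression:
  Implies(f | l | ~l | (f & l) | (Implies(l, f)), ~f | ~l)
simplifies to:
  ~f | ~l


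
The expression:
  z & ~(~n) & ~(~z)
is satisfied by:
  {z: True, n: True}


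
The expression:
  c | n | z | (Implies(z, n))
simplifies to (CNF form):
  True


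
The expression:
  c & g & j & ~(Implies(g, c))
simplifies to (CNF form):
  False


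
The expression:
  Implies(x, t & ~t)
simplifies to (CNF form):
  ~x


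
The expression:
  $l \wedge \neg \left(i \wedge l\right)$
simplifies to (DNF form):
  $l \wedge \neg i$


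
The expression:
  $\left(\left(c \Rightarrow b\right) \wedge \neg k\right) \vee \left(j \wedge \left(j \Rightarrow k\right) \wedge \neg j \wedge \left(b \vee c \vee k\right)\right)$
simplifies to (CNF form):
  $\neg k \wedge \left(b \vee \neg c\right)$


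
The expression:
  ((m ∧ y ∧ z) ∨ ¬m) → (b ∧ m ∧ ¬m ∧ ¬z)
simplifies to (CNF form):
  m ∧ (¬y ∨ ¬z)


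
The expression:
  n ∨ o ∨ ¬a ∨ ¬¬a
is always true.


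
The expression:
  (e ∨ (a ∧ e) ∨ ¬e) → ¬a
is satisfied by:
  {a: False}


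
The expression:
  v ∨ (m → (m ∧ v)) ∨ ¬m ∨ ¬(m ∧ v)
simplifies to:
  True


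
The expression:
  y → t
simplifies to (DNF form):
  t ∨ ¬y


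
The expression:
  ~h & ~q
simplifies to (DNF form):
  ~h & ~q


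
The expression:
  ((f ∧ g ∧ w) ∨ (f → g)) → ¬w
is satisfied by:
  {f: True, w: False, g: False}
  {f: False, w: False, g: False}
  {g: True, f: True, w: False}
  {g: True, f: False, w: False}
  {w: True, f: True, g: False}


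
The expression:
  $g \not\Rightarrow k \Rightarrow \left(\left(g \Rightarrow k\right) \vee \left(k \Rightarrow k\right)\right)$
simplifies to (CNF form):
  $\text{True}$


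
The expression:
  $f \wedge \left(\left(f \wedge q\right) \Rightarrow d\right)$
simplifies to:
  $f \wedge \left(d \vee \neg q\right)$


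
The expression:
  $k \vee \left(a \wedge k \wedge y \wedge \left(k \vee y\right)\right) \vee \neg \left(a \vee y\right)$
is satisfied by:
  {k: True, y: False, a: False}
  {a: True, k: True, y: False}
  {k: True, y: True, a: False}
  {a: True, k: True, y: True}
  {a: False, y: False, k: False}


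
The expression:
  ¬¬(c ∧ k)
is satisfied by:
  {c: True, k: True}


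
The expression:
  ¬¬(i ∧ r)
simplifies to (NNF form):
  i ∧ r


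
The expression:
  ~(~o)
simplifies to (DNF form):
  o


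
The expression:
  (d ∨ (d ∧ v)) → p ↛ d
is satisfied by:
  {d: False}


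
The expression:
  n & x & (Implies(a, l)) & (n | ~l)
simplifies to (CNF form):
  n & x & (l | ~a)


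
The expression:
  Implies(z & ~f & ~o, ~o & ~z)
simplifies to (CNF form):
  f | o | ~z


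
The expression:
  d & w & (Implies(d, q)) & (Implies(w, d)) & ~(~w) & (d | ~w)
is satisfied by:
  {w: True, d: True, q: True}


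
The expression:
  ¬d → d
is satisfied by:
  {d: True}


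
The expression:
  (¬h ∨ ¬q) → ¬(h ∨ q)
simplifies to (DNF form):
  (h ∧ q) ∨ (¬h ∧ ¬q)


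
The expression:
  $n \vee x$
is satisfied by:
  {n: True, x: True}
  {n: True, x: False}
  {x: True, n: False}


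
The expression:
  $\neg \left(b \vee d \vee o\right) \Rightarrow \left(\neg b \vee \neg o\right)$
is always true.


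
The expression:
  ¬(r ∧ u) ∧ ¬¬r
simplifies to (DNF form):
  r ∧ ¬u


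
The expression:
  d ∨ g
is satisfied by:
  {d: True, g: True}
  {d: True, g: False}
  {g: True, d: False}


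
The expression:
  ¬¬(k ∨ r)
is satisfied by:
  {r: True, k: True}
  {r: True, k: False}
  {k: True, r: False}


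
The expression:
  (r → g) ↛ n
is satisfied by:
  {g: True, n: False, r: False}
  {n: False, r: False, g: False}
  {r: True, g: True, n: False}


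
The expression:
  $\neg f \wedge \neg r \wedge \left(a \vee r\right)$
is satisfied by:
  {a: True, r: False, f: False}


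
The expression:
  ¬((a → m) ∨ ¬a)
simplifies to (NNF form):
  a ∧ ¬m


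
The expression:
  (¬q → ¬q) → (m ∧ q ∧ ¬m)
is never true.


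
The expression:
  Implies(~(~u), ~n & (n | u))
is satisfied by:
  {u: False, n: False}
  {n: True, u: False}
  {u: True, n: False}


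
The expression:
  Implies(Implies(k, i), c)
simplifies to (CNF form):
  (c | k) & (c | ~i)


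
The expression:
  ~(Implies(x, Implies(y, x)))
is never true.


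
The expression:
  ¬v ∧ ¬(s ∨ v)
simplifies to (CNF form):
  ¬s ∧ ¬v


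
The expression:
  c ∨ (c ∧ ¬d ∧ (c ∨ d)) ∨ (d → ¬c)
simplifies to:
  True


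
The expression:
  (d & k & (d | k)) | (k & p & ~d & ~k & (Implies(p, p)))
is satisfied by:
  {d: True, k: True}


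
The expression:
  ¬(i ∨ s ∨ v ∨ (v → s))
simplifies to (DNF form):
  False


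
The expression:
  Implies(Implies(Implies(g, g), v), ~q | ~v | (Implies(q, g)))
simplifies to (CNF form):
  g | ~q | ~v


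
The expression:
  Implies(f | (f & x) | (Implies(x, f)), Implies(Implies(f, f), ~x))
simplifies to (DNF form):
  ~f | ~x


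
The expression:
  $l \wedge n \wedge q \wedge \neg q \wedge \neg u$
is never true.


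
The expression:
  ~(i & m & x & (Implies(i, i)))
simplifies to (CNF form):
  ~i | ~m | ~x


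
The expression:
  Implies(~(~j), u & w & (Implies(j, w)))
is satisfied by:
  {w: True, u: True, j: False}
  {w: True, u: False, j: False}
  {u: True, w: False, j: False}
  {w: False, u: False, j: False}
  {j: True, w: True, u: True}


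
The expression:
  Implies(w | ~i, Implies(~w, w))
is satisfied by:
  {i: True, w: True}
  {i: True, w: False}
  {w: True, i: False}


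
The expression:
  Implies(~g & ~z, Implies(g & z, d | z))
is always true.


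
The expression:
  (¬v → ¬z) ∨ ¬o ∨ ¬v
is always true.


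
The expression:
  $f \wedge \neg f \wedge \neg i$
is never true.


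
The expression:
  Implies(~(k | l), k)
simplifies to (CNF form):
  k | l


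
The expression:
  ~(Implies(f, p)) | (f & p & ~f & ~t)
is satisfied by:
  {f: True, p: False}


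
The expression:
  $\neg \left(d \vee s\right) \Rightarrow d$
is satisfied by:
  {d: True, s: True}
  {d: True, s: False}
  {s: True, d: False}


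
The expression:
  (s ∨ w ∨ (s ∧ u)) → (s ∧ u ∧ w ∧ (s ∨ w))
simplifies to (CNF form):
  (s ∨ ¬w) ∧ (u ∨ ¬w) ∧ (w ∨ ¬s)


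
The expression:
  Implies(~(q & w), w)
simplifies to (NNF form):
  w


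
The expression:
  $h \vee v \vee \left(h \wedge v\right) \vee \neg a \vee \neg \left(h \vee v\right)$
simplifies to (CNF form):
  $\text{True}$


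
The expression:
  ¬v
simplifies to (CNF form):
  ¬v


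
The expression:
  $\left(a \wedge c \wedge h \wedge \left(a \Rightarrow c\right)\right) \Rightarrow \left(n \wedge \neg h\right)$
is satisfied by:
  {h: False, c: False, a: False}
  {a: True, h: False, c: False}
  {c: True, h: False, a: False}
  {a: True, c: True, h: False}
  {h: True, a: False, c: False}
  {a: True, h: True, c: False}
  {c: True, h: True, a: False}


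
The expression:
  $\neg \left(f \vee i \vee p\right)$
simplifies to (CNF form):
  $\neg f \wedge \neg i \wedge \neg p$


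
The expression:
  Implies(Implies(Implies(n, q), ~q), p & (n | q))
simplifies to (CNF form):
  (n | q) & (p | q)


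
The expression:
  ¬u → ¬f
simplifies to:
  u ∨ ¬f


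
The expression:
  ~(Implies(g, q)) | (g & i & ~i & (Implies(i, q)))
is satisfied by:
  {g: True, q: False}


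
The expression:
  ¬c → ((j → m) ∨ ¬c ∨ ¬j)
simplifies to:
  True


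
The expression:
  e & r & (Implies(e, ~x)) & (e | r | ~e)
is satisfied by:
  {r: True, e: True, x: False}


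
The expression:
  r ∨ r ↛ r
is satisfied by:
  {r: True}


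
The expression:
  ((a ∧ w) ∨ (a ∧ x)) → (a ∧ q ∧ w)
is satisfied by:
  {q: True, x: False, w: False, a: False}
  {q: False, x: False, w: False, a: False}
  {q: True, w: True, x: False, a: False}
  {w: True, q: False, x: False, a: False}
  {q: True, x: True, w: False, a: False}
  {x: True, q: False, w: False, a: False}
  {q: True, w: True, x: True, a: False}
  {w: True, x: True, q: False, a: False}
  {a: True, q: True, x: False, w: False}
  {a: True, q: False, x: False, w: False}
  {a: True, q: True, w: True, x: False}
  {a: True, q: True, x: True, w: True}


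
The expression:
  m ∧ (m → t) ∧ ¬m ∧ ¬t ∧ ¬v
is never true.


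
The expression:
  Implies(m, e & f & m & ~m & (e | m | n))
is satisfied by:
  {m: False}


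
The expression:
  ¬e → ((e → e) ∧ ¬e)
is always true.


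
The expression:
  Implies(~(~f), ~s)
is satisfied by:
  {s: False, f: False}
  {f: True, s: False}
  {s: True, f: False}


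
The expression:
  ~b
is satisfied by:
  {b: False}


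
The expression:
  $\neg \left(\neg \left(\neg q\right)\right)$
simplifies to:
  $\neg q$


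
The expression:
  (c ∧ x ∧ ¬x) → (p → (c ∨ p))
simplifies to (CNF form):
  True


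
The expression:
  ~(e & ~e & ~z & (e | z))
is always true.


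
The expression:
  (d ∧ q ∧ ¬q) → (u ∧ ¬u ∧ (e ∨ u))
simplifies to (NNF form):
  True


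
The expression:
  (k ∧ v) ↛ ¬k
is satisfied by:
  {k: True, v: True}


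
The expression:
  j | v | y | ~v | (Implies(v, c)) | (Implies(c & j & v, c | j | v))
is always true.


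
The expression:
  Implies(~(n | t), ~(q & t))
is always true.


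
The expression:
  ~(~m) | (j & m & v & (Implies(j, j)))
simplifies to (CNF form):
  m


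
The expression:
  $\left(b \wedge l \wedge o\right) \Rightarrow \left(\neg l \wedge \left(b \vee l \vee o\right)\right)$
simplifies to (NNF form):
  $\neg b \vee \neg l \vee \neg o$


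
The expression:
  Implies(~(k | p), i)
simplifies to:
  i | k | p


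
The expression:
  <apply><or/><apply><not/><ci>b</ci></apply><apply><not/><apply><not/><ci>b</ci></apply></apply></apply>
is always true.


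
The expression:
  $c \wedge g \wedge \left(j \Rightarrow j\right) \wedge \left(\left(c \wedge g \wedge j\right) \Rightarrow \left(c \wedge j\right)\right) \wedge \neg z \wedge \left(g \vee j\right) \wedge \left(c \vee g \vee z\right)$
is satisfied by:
  {c: True, g: True, z: False}


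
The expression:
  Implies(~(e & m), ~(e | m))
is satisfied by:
  {e: False, m: False}
  {m: True, e: True}


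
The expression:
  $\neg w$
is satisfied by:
  {w: False}


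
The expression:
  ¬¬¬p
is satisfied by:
  {p: False}


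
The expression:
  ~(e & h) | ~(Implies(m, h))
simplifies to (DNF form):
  ~e | ~h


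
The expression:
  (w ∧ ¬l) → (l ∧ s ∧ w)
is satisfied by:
  {l: True, w: False}
  {w: False, l: False}
  {w: True, l: True}


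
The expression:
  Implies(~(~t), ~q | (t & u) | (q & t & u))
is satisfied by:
  {u: True, t: False, q: False}
  {u: False, t: False, q: False}
  {q: True, u: True, t: False}
  {q: True, u: False, t: False}
  {t: True, u: True, q: False}
  {t: True, u: False, q: False}
  {t: True, q: True, u: True}


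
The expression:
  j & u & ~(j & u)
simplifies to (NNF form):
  False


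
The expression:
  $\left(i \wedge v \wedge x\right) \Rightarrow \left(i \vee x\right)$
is always true.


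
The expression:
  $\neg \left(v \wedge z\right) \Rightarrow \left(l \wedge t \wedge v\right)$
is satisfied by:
  {z: True, l: True, t: True, v: True}
  {z: True, l: True, v: True, t: False}
  {z: True, t: True, v: True, l: False}
  {z: True, v: True, t: False, l: False}
  {l: True, t: True, v: True, z: False}


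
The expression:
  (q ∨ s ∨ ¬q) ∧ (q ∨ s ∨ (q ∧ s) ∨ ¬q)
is always true.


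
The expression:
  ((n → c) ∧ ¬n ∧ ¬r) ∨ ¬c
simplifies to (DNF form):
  (¬n ∧ ¬r) ∨ ¬c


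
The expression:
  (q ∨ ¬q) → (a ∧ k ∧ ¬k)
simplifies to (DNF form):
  False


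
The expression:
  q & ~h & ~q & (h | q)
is never true.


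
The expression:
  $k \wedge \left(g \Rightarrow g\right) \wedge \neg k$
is never true.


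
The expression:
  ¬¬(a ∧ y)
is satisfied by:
  {a: True, y: True}


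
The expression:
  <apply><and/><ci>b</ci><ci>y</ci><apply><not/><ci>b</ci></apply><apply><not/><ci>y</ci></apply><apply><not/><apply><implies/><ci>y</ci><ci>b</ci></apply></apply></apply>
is never true.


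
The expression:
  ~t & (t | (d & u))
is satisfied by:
  {d: True, u: True, t: False}


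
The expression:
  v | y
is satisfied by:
  {y: True, v: True}
  {y: True, v: False}
  {v: True, y: False}


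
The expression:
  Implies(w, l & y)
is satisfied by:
  {l: True, y: True, w: False}
  {l: True, y: False, w: False}
  {y: True, l: False, w: False}
  {l: False, y: False, w: False}
  {l: True, w: True, y: True}


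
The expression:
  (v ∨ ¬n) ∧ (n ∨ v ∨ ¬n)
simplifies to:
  v ∨ ¬n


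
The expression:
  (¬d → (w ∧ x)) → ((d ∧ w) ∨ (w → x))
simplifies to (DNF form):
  True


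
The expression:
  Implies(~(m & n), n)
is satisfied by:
  {n: True}


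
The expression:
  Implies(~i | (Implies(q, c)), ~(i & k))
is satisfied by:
  {q: True, c: False, k: False, i: False}
  {q: False, c: False, k: False, i: False}
  {q: True, c: True, k: False, i: False}
  {c: True, q: False, k: False, i: False}
  {i: True, q: True, c: False, k: False}
  {i: True, q: False, c: False, k: False}
  {i: True, q: True, c: True, k: False}
  {i: True, c: True, q: False, k: False}
  {k: True, q: True, i: False, c: False}
  {k: True, i: False, c: False, q: False}
  {q: True, k: True, c: True, i: False}
  {k: True, c: True, i: False, q: False}
  {q: True, k: True, i: True, c: False}


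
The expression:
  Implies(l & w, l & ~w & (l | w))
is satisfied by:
  {l: False, w: False}
  {w: True, l: False}
  {l: True, w: False}


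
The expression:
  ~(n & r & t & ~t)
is always true.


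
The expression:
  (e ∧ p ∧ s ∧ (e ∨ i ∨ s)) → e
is always true.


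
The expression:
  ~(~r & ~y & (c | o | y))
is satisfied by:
  {r: True, y: True, c: False, o: False}
  {r: True, y: True, o: True, c: False}
  {r: True, y: True, c: True, o: False}
  {r: True, y: True, o: True, c: True}
  {r: True, c: False, o: False, y: False}
  {r: True, o: True, c: False, y: False}
  {r: True, c: True, o: False, y: False}
  {r: True, o: True, c: True, y: False}
  {y: True, c: False, o: False, r: False}
  {o: True, y: True, c: False, r: False}
  {y: True, c: True, o: False, r: False}
  {o: True, y: True, c: True, r: False}
  {y: False, c: False, o: False, r: False}


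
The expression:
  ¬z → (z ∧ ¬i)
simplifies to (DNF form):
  z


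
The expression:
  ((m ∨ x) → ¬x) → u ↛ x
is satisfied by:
  {x: True, u: True}
  {x: True, u: False}
  {u: True, x: False}


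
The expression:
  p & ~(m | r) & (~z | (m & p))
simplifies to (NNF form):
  p & ~m & ~r & ~z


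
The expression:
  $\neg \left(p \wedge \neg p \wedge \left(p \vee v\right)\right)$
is always true.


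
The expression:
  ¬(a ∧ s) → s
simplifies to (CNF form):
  s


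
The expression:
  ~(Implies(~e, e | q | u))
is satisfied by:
  {q: False, u: False, e: False}


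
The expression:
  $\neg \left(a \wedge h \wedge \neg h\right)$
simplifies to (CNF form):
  $\text{True}$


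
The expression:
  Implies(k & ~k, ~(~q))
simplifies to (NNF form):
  True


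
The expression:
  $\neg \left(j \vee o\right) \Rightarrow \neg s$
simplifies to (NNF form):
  $j \vee o \vee \neg s$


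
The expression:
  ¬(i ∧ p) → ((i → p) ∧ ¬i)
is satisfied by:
  {p: True, i: False}
  {i: False, p: False}
  {i: True, p: True}


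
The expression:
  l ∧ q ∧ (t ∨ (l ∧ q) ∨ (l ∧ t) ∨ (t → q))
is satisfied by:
  {q: True, l: True}


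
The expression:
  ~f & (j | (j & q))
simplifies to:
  j & ~f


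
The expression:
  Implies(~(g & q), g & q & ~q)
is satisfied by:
  {g: True, q: True}


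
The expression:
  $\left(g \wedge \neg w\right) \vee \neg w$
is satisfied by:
  {w: False}


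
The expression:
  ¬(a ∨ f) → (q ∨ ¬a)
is always true.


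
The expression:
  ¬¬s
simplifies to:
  s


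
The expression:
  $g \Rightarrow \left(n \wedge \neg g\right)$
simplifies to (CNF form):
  $\neg g$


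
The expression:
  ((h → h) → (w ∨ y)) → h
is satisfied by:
  {h: True, w: False, y: False}
  {y: True, h: True, w: False}
  {h: True, w: True, y: False}
  {y: True, h: True, w: True}
  {y: False, w: False, h: False}


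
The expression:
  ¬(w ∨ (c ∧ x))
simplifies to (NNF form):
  ¬w ∧ (¬c ∨ ¬x)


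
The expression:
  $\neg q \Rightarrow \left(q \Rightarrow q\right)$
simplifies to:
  $\text{True}$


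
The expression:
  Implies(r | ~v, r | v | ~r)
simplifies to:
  True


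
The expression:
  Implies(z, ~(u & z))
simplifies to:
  ~u | ~z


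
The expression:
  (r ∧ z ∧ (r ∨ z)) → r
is always true.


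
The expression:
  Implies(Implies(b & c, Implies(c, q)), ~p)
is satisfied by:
  {c: True, b: True, q: False, p: False}
  {c: True, b: False, q: False, p: False}
  {b: True, c: False, q: False, p: False}
  {c: False, b: False, q: False, p: False}
  {c: True, q: True, b: True, p: False}
  {c: True, q: True, b: False, p: False}
  {q: True, b: True, c: False, p: False}
  {q: True, c: False, b: False, p: False}
  {c: True, p: True, q: False, b: True}


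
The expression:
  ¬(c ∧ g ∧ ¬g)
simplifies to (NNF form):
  True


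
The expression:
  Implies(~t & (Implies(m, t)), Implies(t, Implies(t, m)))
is always true.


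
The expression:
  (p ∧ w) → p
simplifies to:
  True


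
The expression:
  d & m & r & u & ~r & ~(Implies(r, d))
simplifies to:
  False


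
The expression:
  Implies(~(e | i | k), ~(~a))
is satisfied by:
  {i: True, a: True, k: True, e: True}
  {i: True, a: True, k: True, e: False}
  {i: True, a: True, e: True, k: False}
  {i: True, a: True, e: False, k: False}
  {i: True, k: True, e: True, a: False}
  {i: True, k: True, e: False, a: False}
  {i: True, k: False, e: True, a: False}
  {i: True, k: False, e: False, a: False}
  {a: True, k: True, e: True, i: False}
  {a: True, k: True, e: False, i: False}
  {a: True, e: True, k: False, i: False}
  {a: True, e: False, k: False, i: False}
  {k: True, e: True, a: False, i: False}
  {k: True, a: False, e: False, i: False}
  {e: True, a: False, k: False, i: False}


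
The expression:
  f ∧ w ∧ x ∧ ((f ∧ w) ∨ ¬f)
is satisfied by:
  {w: True, x: True, f: True}


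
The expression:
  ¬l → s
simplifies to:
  l ∨ s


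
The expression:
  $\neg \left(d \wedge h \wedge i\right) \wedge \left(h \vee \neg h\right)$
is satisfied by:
  {h: False, d: False, i: False}
  {i: True, h: False, d: False}
  {d: True, h: False, i: False}
  {i: True, d: True, h: False}
  {h: True, i: False, d: False}
  {i: True, h: True, d: False}
  {d: True, h: True, i: False}


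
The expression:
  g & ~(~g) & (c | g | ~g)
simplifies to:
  g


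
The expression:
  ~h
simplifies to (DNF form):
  ~h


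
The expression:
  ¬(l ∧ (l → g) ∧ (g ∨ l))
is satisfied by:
  {l: False, g: False}
  {g: True, l: False}
  {l: True, g: False}


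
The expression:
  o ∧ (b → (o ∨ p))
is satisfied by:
  {o: True}


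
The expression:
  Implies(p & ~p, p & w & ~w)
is always true.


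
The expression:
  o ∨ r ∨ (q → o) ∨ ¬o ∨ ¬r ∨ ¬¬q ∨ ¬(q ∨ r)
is always true.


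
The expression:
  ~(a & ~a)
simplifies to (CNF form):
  True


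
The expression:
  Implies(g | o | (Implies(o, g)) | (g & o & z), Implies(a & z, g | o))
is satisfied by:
  {o: True, g: True, z: False, a: False}
  {o: True, g: False, z: False, a: False}
  {g: True, o: False, z: False, a: False}
  {o: False, g: False, z: False, a: False}
  {a: True, o: True, g: True, z: False}
  {a: True, o: True, g: False, z: False}
  {a: True, g: True, o: False, z: False}
  {a: True, g: False, o: False, z: False}
  {o: True, z: True, g: True, a: False}
  {o: True, z: True, g: False, a: False}
  {z: True, g: True, o: False, a: False}
  {z: True, o: False, g: False, a: False}
  {a: True, z: True, o: True, g: True}
  {a: True, z: True, o: True, g: False}
  {a: True, z: True, g: True, o: False}


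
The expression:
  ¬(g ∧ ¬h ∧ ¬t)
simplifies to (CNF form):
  h ∨ t ∨ ¬g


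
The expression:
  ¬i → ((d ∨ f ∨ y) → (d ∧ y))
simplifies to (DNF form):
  i ∨ (d ∧ y) ∨ (¬d ∧ ¬f ∧ ¬y)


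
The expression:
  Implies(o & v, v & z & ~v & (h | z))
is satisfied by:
  {v: False, o: False}
  {o: True, v: False}
  {v: True, o: False}


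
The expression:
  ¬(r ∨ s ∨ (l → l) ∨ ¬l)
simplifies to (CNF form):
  False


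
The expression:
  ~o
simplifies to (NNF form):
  ~o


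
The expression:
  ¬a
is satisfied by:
  {a: False}


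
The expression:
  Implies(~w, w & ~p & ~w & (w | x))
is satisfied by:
  {w: True}


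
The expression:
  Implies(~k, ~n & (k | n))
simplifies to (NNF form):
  k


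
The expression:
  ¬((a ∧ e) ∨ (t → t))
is never true.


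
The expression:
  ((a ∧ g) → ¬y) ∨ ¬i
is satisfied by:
  {g: False, y: False, i: False, a: False}
  {a: True, g: False, y: False, i: False}
  {i: True, g: False, y: False, a: False}
  {a: True, i: True, g: False, y: False}
  {y: True, a: False, g: False, i: False}
  {a: True, y: True, g: False, i: False}
  {i: True, y: True, a: False, g: False}
  {a: True, i: True, y: True, g: False}
  {g: True, i: False, y: False, a: False}
  {a: True, g: True, i: False, y: False}
  {i: True, g: True, a: False, y: False}
  {a: True, i: True, g: True, y: False}
  {y: True, g: True, i: False, a: False}
  {a: True, y: True, g: True, i: False}
  {i: True, y: True, g: True, a: False}


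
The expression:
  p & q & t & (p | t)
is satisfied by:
  {t: True, p: True, q: True}


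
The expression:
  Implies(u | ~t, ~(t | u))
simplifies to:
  ~u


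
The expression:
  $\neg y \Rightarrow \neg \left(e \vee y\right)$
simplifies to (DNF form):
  $y \vee \neg e$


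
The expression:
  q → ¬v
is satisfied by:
  {v: False, q: False}
  {q: True, v: False}
  {v: True, q: False}


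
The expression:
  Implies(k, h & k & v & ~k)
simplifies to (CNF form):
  ~k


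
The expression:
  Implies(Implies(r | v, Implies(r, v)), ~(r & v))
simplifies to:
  ~r | ~v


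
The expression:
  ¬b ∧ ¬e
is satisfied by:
  {e: False, b: False}


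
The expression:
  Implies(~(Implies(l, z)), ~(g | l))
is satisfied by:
  {z: True, l: False}
  {l: False, z: False}
  {l: True, z: True}


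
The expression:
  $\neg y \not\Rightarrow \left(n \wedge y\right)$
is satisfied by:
  {y: False}


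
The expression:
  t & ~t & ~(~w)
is never true.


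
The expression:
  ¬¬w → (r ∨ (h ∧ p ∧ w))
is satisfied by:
  {r: True, h: True, p: True, w: False}
  {r: True, h: True, p: False, w: False}
  {r: True, p: True, w: False, h: False}
  {r: True, p: False, w: False, h: False}
  {h: True, p: True, w: False, r: False}
  {h: True, p: False, w: False, r: False}
  {p: True, h: False, w: False, r: False}
  {p: False, h: False, w: False, r: False}
  {r: True, h: True, w: True, p: True}
  {r: True, h: True, w: True, p: False}
  {r: True, w: True, p: True, h: False}
  {r: True, w: True, p: False, h: False}
  {h: True, w: True, p: True, r: False}


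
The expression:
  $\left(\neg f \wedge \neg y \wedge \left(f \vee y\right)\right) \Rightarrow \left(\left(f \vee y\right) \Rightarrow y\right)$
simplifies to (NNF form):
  $\text{True}$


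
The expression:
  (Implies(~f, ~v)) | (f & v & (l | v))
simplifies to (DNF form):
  f | ~v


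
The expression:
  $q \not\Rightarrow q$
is never true.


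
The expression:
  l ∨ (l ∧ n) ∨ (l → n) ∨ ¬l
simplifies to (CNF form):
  True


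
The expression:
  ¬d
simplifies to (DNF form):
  ¬d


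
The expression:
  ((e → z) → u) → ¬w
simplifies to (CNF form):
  (¬u ∨ ¬w) ∧ (z ∨ ¬e ∨ ¬w) ∧ (z ∨ ¬u ∨ ¬w) ∧ (¬e ∨ ¬u ∨ ¬w)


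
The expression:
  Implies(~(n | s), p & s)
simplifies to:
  n | s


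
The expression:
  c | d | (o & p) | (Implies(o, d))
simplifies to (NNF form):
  c | d | p | ~o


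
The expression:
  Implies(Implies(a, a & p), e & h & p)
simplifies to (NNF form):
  (a | p) & (e | ~p) & (h | ~p)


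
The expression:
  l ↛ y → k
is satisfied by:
  {y: True, k: True, l: False}
  {y: True, l: False, k: False}
  {k: True, l: False, y: False}
  {k: False, l: False, y: False}
  {y: True, k: True, l: True}
  {y: True, l: True, k: False}
  {k: True, l: True, y: False}


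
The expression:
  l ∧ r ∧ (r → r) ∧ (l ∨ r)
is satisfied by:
  {r: True, l: True}


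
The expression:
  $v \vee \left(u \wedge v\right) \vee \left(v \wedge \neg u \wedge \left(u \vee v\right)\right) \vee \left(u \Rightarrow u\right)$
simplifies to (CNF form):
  $\text{True}$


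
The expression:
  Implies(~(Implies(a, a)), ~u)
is always true.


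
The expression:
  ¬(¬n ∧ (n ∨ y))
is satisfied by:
  {n: True, y: False}
  {y: False, n: False}
  {y: True, n: True}


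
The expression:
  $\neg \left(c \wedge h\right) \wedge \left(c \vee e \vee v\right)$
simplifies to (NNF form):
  $\left(c \wedge \neg h\right) \vee \left(e \wedge \neg c\right) \vee \left(v \wedge \neg c\right)$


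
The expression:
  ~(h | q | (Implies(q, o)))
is never true.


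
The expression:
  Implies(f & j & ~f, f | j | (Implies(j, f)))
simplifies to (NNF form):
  True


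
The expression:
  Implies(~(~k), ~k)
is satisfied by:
  {k: False}


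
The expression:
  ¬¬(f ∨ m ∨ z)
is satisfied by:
  {z: True, m: True, f: True}
  {z: True, m: True, f: False}
  {z: True, f: True, m: False}
  {z: True, f: False, m: False}
  {m: True, f: True, z: False}
  {m: True, f: False, z: False}
  {f: True, m: False, z: False}


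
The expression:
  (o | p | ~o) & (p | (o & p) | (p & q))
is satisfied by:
  {p: True}


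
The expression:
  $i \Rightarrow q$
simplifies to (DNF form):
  $q \vee \neg i$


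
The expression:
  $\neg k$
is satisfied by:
  {k: False}


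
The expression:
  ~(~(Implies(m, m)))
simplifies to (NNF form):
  True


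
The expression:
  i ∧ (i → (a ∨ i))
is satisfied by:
  {i: True}


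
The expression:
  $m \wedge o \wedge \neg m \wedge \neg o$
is never true.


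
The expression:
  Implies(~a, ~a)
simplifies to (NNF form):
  True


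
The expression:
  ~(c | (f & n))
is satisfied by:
  {n: False, c: False, f: False}
  {f: True, n: False, c: False}
  {n: True, f: False, c: False}


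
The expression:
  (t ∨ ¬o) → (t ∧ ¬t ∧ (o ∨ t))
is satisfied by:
  {o: True, t: False}


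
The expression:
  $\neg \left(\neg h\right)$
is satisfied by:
  {h: True}


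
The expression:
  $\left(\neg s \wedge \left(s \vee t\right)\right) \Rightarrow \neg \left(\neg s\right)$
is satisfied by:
  {s: True, t: False}
  {t: False, s: False}
  {t: True, s: True}


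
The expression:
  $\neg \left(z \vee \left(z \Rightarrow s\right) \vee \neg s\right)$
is never true.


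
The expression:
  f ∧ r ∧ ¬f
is never true.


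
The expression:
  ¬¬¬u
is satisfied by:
  {u: False}


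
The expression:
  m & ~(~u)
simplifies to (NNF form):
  m & u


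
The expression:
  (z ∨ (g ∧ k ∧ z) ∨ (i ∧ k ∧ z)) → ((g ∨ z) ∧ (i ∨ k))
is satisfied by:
  {i: True, k: True, z: False}
  {i: True, z: False, k: False}
  {k: True, z: False, i: False}
  {k: False, z: False, i: False}
  {i: True, k: True, z: True}
  {i: True, z: True, k: False}
  {k: True, z: True, i: False}


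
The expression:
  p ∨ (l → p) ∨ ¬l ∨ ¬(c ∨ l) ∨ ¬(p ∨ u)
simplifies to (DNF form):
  p ∨ ¬l ∨ ¬u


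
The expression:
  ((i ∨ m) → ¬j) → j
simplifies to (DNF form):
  j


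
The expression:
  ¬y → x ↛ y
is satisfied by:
  {y: True, x: True}
  {y: True, x: False}
  {x: True, y: False}


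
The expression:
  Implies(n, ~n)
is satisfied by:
  {n: False}


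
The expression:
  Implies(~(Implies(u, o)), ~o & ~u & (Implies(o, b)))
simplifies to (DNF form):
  o | ~u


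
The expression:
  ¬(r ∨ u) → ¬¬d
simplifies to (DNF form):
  d ∨ r ∨ u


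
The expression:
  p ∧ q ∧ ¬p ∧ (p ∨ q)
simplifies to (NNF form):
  False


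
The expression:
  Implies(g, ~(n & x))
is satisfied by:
  {x: False, n: False, g: False}
  {g: True, x: False, n: False}
  {n: True, x: False, g: False}
  {g: True, n: True, x: False}
  {x: True, g: False, n: False}
  {g: True, x: True, n: False}
  {n: True, x: True, g: False}


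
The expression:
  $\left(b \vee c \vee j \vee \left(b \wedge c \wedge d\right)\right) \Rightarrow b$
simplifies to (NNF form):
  $b \vee \left(\neg c \wedge \neg j\right)$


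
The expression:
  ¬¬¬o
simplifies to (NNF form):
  ¬o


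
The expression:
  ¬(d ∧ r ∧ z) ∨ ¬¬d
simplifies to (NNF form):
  True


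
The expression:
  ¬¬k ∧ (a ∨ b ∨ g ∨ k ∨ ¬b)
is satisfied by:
  {k: True}


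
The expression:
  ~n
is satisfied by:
  {n: False}


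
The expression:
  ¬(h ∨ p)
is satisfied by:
  {p: False, h: False}


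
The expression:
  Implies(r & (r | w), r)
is always true.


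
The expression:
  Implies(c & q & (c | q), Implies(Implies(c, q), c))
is always true.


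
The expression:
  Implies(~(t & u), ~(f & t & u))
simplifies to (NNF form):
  True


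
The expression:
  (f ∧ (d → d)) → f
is always true.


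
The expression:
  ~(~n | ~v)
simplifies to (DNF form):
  n & v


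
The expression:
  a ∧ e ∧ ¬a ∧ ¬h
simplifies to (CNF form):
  False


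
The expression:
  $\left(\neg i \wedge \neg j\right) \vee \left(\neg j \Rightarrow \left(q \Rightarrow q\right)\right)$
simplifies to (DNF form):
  $\text{True}$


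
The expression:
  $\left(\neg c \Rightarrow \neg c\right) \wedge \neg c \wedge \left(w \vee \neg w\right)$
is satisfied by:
  {c: False}


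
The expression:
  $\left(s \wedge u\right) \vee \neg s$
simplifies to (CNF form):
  $u \vee \neg s$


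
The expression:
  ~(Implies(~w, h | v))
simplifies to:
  ~h & ~v & ~w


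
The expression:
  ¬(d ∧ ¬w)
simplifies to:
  w ∨ ¬d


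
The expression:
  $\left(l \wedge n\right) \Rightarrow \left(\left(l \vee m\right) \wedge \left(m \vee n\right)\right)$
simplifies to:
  $\text{True}$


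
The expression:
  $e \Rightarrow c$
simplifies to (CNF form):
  $c \vee \neg e$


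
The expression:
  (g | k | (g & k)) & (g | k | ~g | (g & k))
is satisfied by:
  {k: True, g: True}
  {k: True, g: False}
  {g: True, k: False}


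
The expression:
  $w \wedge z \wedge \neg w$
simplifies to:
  $\text{False}$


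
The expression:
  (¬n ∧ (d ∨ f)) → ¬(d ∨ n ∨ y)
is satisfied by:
  {n: True, d: False, y: False, f: False}
  {f: True, n: True, d: False, y: False}
  {n: True, y: True, d: False, f: False}
  {f: True, n: True, y: True, d: False}
  {n: True, d: True, y: False, f: False}
  {n: True, f: True, d: True, y: False}
  {n: True, y: True, d: True, f: False}
  {f: True, n: True, y: True, d: True}
  {f: False, d: False, y: False, n: False}
  {f: True, d: False, y: False, n: False}
  {y: True, f: False, d: False, n: False}


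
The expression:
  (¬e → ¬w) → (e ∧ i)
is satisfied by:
  {i: True, w: True, e: False}
  {w: True, e: False, i: False}
  {i: True, w: True, e: True}
  {i: True, e: True, w: False}


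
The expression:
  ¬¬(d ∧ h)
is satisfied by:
  {h: True, d: True}


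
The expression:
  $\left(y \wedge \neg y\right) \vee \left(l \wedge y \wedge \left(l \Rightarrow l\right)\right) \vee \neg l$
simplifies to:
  $y \vee \neg l$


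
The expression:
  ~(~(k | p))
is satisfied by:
  {k: True, p: True}
  {k: True, p: False}
  {p: True, k: False}


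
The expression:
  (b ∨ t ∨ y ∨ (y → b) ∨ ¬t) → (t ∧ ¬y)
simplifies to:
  t ∧ ¬y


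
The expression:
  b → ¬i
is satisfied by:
  {b: False, i: False}
  {i: True, b: False}
  {b: True, i: False}


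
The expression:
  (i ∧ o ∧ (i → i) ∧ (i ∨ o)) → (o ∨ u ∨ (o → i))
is always true.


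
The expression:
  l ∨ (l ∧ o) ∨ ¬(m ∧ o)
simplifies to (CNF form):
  l ∨ ¬m ∨ ¬o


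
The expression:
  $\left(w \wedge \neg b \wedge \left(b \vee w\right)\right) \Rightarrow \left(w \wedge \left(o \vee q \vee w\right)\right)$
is always true.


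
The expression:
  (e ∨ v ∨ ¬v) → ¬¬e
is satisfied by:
  {e: True}
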